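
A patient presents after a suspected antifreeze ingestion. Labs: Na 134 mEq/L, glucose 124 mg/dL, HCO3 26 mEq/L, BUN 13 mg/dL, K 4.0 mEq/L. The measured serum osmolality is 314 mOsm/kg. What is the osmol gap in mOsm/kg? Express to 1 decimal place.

34.5 mOsm/kg

Calculated osmolality = 2·Na + glucose/18 + BUN/2.8
= 2·134 + 124/18 + 13/2.8
= 268 + 6.89 + 4.64
= 279.53 mOsm/kg ≈ 279.5 mOsm/kg
Osmolar gap = measured − calculated = 314 − 279.5 = 34.5 mOsm/kg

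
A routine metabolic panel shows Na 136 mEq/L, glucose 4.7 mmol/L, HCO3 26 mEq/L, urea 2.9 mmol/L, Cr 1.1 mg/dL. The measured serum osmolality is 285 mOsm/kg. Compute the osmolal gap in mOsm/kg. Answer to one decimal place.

Calculated osmolality = 2·Na + glucose + urea
= 2·136 + 4.7 + 2.9
= 272 + 4.70 + 2.90
= 279.6 mOsm/kg ≈ 279.6 mOsm/kg
Osmolar gap = measured − calculated = 285 − 279.6 = 5.4 mOsm/kg

5.4 mOsm/kg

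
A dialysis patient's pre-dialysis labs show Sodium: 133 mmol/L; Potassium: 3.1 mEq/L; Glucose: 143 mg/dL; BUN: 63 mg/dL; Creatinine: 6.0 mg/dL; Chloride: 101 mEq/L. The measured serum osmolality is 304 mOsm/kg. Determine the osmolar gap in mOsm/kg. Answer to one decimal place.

Calculated osmolality = 2·Na + glucose/18 + BUN/2.8
= 2·133 + 143/18 + 63/2.8
= 266 + 7.94 + 22.50
= 296.44 mOsm/kg ≈ 296.4 mOsm/kg
Osmolar gap = measured − calculated = 304 − 296.4 = 7.6 mOsm/kg

7.6 mOsm/kg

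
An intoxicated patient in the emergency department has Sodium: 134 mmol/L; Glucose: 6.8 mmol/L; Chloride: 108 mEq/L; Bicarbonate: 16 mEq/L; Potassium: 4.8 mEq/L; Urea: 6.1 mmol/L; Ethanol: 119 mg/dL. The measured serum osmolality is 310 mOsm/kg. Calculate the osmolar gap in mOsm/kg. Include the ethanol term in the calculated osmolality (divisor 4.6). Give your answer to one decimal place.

Calculated osmolality = 2·Na + glucose + urea + ethanol/4.6
= 2·134 + 6.8 + 6.1 + 119/4.6
= 268 + 6.80 + 6.10 + 25.87
= 306.77 mOsm/kg ≈ 306.8 mOsm/kg
Osmolar gap = measured − calculated = 310 − 306.8 = 3.2 mOsm/kg

3.2 mOsm/kg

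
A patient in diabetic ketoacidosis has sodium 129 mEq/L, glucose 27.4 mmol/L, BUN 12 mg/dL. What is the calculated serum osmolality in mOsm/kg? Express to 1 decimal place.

289.7 mOsm/kg

Calculated osmolality = 2·Na + glucose + BUN/2.8
= 2·129 + 27.4 + 12/2.8
= 258 + 27.40 + 4.29
= 289.69 mOsm/kg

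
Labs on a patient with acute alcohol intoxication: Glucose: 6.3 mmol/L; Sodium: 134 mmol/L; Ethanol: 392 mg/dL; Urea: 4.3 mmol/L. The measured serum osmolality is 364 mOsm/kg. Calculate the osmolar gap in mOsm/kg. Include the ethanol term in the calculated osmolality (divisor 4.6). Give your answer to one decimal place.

Calculated osmolality = 2·Na + glucose + urea + ethanol/4.6
= 2·134 + 6.3 + 4.3 + 392/4.6
= 268 + 6.30 + 4.30 + 85.22
= 363.82 mOsm/kg ≈ 363.8 mOsm/kg
Osmolar gap = measured − calculated = 364 − 363.8 = 0.2 mOsm/kg

0.2 mOsm/kg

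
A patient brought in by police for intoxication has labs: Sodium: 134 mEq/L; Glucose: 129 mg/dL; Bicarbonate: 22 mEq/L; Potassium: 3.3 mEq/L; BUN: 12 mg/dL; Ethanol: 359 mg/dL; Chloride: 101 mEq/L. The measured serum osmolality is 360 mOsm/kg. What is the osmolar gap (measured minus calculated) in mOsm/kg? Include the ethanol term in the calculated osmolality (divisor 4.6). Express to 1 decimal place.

Calculated osmolality = 2·Na + glucose/18 + BUN/2.8 + ethanol/4.6
= 2·134 + 129/18 + 12/2.8 + 359/4.6
= 268 + 7.17 + 4.29 + 78.04
= 357.5 mOsm/kg ≈ 357.5 mOsm/kg
Osmolar gap = measured − calculated = 360 − 357.5 = 2.5 mOsm/kg

2.5 mOsm/kg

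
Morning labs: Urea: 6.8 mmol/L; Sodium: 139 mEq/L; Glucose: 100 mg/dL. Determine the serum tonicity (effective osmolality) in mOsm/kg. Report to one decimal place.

283.6 mOsm/kg

Effective osmolality excludes urea (freely permeant across cell membranes):
2·Na + glucose/18
= 2·139 + 100/18
= 278 + 5.56
= 283.56 mOsm/kg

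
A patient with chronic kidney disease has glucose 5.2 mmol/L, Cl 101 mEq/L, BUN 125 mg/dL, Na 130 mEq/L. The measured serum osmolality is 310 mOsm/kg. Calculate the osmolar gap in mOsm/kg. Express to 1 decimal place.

Calculated osmolality = 2·Na + glucose + BUN/2.8
= 2·130 + 5.2 + 125/2.8
= 260 + 5.20 + 44.64
= 309.84 mOsm/kg ≈ 309.8 mOsm/kg
Osmolar gap = measured − calculated = 310 − 309.8 = 0.2 mOsm/kg

0.2 mOsm/kg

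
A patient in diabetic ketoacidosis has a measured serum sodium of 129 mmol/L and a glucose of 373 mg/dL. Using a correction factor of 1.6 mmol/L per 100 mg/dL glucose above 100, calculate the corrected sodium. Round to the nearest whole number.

133 mmol/L

Corrected Na = measured Na + 1.6 · (glucose − 100)/100
= 129 + 1.6 · (373 − 100)/100
= 129 + 4.4
= 133.4 mmol/L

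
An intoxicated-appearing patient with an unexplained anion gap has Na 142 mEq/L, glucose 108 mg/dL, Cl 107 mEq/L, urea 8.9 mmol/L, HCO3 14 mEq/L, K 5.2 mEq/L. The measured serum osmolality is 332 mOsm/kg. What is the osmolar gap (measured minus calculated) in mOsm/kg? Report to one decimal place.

Calculated osmolality = 2·Na + glucose/18 + urea
= 2·142 + 108/18 + 8.9
= 284 + 6 + 8.90
= 298.9 mOsm/kg ≈ 298.9 mOsm/kg
Osmolar gap = measured − calculated = 332 − 298.9 = 33.1 mOsm/kg

33.1 mOsm/kg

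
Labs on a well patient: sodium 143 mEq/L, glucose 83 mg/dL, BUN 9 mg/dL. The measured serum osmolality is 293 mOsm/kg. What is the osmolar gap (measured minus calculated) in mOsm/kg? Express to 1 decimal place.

-0.8 mOsm/kg

Calculated osmolality = 2·Na + glucose/18 + BUN/2.8
= 2·143 + 83/18 + 9/2.8
= 286 + 4.61 + 3.21
= 293.82 mOsm/kg ≈ 293.8 mOsm/kg
Osmolar gap = measured − calculated = 293 − 293.8 = -0.8 mOsm/kg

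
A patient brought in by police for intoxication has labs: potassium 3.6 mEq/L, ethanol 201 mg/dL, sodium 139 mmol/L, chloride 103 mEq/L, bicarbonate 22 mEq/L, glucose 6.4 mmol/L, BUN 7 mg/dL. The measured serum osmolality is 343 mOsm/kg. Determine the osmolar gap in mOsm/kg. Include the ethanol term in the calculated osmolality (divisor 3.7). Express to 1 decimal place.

Calculated osmolality = 2·Na + glucose + BUN/2.8 + ethanol/3.7
= 2·139 + 6.4 + 7/2.8 + 201/3.7
= 278 + 6.40 + 2.50 + 54.32
= 341.22 mOsm/kg ≈ 341.2 mOsm/kg
Osmolar gap = measured − calculated = 343 − 341.2 = 1.8 mOsm/kg

1.8 mOsm/kg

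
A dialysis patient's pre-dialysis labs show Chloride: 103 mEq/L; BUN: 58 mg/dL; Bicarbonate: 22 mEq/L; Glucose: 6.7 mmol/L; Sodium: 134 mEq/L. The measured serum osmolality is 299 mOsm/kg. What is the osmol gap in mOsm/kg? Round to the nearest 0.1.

Calculated osmolality = 2·Na + glucose + BUN/2.8
= 2·134 + 6.7 + 58/2.8
= 268 + 6.70 + 20.71
= 295.41 mOsm/kg ≈ 295.4 mOsm/kg
Osmolar gap = measured − calculated = 299 − 295.4 = 3.6 mOsm/kg

3.6 mOsm/kg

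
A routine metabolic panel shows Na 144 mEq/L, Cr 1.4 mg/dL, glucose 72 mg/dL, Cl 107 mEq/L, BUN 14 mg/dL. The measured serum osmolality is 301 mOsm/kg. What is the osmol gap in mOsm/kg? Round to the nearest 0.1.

Calculated osmolality = 2·Na + glucose/18 + BUN/2.8
= 2·144 + 72/18 + 14/2.8
= 288 + 4 + 5
= 297 mOsm/kg ≈ 297.0 mOsm/kg
Osmolar gap = measured − calculated = 301 − 297.0 = 4.0 mOsm/kg

4.0 mOsm/kg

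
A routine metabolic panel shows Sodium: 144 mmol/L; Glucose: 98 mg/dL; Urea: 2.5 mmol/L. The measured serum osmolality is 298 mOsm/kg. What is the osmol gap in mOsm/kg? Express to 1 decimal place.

2.1 mOsm/kg

Calculated osmolality = 2·Na + glucose/18 + urea
= 2·144 + 98/18 + 2.5
= 288 + 5.44 + 2.50
= 295.94 mOsm/kg ≈ 295.9 mOsm/kg
Osmolar gap = measured − calculated = 298 − 295.9 = 2.1 mOsm/kg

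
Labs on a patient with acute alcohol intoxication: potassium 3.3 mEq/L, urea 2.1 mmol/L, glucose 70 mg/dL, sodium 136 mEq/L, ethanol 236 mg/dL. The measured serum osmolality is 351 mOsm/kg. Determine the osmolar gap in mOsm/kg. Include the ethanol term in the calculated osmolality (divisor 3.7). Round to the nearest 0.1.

9.2 mOsm/kg

Calculated osmolality = 2·Na + glucose/18 + urea + ethanol/3.7
= 2·136 + 70/18 + 2.1 + 236/3.7
= 272 + 3.89 + 2.10 + 63.78
= 341.77 mOsm/kg ≈ 341.8 mOsm/kg
Osmolar gap = measured − calculated = 351 − 341.8 = 9.2 mOsm/kg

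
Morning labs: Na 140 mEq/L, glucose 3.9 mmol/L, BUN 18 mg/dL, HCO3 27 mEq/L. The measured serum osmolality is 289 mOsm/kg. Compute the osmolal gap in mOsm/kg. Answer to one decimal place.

-1.3 mOsm/kg

Calculated osmolality = 2·Na + glucose + BUN/2.8
= 2·140 + 3.9 + 18/2.8
= 280 + 3.90 + 6.43
= 290.33 mOsm/kg ≈ 290.3 mOsm/kg
Osmolar gap = measured − calculated = 289 − 290.3 = -1.3 mOsm/kg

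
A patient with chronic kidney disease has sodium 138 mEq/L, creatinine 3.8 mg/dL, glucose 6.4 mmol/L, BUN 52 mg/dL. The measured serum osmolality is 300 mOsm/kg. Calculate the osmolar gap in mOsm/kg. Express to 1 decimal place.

-1.0 mOsm/kg

Calculated osmolality = 2·Na + glucose + BUN/2.8
= 2·138 + 6.4 + 52/2.8
= 276 + 6.40 + 18.57
= 300.97 mOsm/kg ≈ 301.0 mOsm/kg
Osmolar gap = measured − calculated = 300 − 301.0 = -1.0 mOsm/kg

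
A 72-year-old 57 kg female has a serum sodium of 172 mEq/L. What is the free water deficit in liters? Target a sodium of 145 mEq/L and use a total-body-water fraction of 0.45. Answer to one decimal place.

TBW = 0.45 · 57 = 25.65 L
Free water deficit = TBW · (Na/145 − 1)
= 25.65 · (172/145 − 1)
= 25.65 · 0.1862
= 4.78 L

4.8 L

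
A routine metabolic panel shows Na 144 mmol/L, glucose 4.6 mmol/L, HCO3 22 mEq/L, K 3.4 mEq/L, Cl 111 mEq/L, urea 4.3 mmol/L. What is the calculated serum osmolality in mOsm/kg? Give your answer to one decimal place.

296.9 mOsm/kg

Calculated osmolality = 2·Na + glucose + urea
= 2·144 + 4.6 + 4.3
= 288 + 4.60 + 4.30
= 296.9 mOsm/kg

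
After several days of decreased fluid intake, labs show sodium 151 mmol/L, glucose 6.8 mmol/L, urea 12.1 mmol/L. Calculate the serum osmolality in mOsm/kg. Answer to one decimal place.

320.9 mOsm/kg

Calculated osmolality = 2·Na + glucose + urea
= 2·151 + 6.8 + 12.1
= 302 + 6.80 + 12.10
= 320.9 mOsm/kg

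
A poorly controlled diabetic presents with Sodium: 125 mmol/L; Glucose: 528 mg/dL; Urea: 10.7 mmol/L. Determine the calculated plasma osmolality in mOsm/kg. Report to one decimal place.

290.0 mOsm/kg

Calculated osmolality = 2·Na + glucose/18 + urea
= 2·125 + 528/18 + 10.7
= 250 + 29.33 + 10.70
= 290.03 mOsm/kg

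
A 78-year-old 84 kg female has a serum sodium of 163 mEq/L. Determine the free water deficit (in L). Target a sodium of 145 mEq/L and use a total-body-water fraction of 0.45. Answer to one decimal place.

TBW = 0.45 · 84 = 37.8 L
Free water deficit = TBW · (Na/145 − 1)
= 37.8 · (163/145 − 1)
= 37.8 · 0.1241
= 4.69 L

4.7 L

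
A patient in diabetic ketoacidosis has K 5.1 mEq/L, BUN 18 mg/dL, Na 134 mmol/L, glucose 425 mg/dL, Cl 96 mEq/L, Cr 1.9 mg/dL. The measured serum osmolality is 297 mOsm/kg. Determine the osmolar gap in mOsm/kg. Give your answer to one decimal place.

Calculated osmolality = 2·Na + glucose/18 + BUN/2.8
= 2·134 + 425/18 + 18/2.8
= 268 + 23.61 + 6.43
= 298.04 mOsm/kg ≈ 298.0 mOsm/kg
Osmolar gap = measured − calculated = 297 − 298.0 = -1.0 mOsm/kg

-1.0 mOsm/kg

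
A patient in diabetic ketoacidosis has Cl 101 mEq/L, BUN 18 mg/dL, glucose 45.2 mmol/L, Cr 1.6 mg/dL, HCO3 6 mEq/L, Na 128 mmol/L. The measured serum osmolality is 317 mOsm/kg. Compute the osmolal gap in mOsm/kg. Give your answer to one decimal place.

Calculated osmolality = 2·Na + glucose + BUN/2.8
= 2·128 + 45.2 + 18/2.8
= 256 + 45.20 + 6.43
= 307.63 mOsm/kg ≈ 307.6 mOsm/kg
Osmolar gap = measured − calculated = 317 − 307.6 = 9.4 mOsm/kg

9.4 mOsm/kg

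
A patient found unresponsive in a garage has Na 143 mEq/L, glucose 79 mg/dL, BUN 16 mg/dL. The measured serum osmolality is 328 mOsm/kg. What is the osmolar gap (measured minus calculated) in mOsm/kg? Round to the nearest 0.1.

31.9 mOsm/kg

Calculated osmolality = 2·Na + glucose/18 + BUN/2.8
= 2·143 + 79/18 + 16/2.8
= 286 + 4.39 + 5.71
= 296.1 mOsm/kg ≈ 296.1 mOsm/kg
Osmolar gap = measured − calculated = 328 − 296.1 = 31.9 mOsm/kg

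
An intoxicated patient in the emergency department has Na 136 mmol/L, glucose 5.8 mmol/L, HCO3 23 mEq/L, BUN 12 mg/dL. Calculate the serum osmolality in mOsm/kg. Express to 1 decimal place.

Calculated osmolality = 2·Na + glucose + BUN/2.8
= 2·136 + 5.8 + 12/2.8
= 272 + 5.80 + 4.29
= 282.09 mOsm/kg

282.1 mOsm/kg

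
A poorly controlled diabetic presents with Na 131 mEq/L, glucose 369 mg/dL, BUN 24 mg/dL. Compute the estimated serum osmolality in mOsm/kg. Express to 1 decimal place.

291.1 mOsm/kg

Calculated osmolality = 2·Na + glucose/18 + BUN/2.8
= 2·131 + 369/18 + 24/2.8
= 262 + 20.50 + 8.57
= 291.07 mOsm/kg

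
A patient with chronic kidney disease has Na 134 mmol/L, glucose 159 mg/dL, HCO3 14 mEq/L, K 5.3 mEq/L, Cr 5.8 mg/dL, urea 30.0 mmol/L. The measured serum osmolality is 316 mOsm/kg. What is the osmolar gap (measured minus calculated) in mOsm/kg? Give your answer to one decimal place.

9.2 mOsm/kg

Calculated osmolality = 2·Na + glucose/18 + urea
= 2·134 + 159/18 + 30
= 268 + 8.83 + 30
= 306.83 mOsm/kg ≈ 306.8 mOsm/kg
Osmolar gap = measured − calculated = 316 − 306.8 = 9.2 mOsm/kg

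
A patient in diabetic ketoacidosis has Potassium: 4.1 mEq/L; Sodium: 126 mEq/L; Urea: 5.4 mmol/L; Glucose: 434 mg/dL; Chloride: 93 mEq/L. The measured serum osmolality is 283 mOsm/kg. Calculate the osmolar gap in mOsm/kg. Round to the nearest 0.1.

Calculated osmolality = 2·Na + glucose/18 + urea
= 2·126 + 434/18 + 5.4
= 252 + 24.11 + 5.40
= 281.51 mOsm/kg ≈ 281.5 mOsm/kg
Osmolar gap = measured − calculated = 283 − 281.5 = 1.5 mOsm/kg

1.5 mOsm/kg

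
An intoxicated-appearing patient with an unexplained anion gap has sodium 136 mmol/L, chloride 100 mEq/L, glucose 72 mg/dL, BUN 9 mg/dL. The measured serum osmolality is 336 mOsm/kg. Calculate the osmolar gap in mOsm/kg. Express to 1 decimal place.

56.8 mOsm/kg

Calculated osmolality = 2·Na + glucose/18 + BUN/2.8
= 2·136 + 72/18 + 9/2.8
= 272 + 4 + 3.21
= 279.21 mOsm/kg ≈ 279.2 mOsm/kg
Osmolar gap = measured − calculated = 336 − 279.2 = 56.8 mOsm/kg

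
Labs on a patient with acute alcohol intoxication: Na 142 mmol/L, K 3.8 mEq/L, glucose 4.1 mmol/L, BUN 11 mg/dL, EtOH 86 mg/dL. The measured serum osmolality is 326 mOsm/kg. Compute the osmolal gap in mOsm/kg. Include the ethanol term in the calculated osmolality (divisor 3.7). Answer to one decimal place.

Calculated osmolality = 2·Na + glucose + BUN/2.8 + ethanol/3.7
= 2·142 + 4.1 + 11/2.8 + 86/3.7
= 284 + 4.10 + 3.93 + 23.24
= 315.27 mOsm/kg ≈ 315.3 mOsm/kg
Osmolar gap = measured − calculated = 326 − 315.3 = 10.7 mOsm/kg

10.7 mOsm/kg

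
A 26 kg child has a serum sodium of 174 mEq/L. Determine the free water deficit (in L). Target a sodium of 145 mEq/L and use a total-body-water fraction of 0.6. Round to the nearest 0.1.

TBW = 0.6 · 26 = 15.6 L
Free water deficit = TBW · (Na/145 − 1)
= 15.6 · (174/145 − 1)
= 15.6 · 0.2
= 3.12 L

3.1 L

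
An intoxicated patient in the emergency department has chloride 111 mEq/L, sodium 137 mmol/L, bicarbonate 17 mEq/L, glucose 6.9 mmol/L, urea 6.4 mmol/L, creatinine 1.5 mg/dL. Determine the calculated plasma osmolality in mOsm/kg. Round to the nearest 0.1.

Calculated osmolality = 2·Na + glucose + urea
= 2·137 + 6.9 + 6.4
= 274 + 6.90 + 6.40
= 287.3 mOsm/kg

287.3 mOsm/kg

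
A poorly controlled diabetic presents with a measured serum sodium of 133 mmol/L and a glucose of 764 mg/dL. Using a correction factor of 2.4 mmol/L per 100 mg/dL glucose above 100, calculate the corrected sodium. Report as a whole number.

Corrected Na = measured Na + 2.4 · (glucose − 100)/100
= 133 + 2.4 · (764 − 100)/100
= 133 + 15.9
= 148.9 mmol/L

149 mmol/L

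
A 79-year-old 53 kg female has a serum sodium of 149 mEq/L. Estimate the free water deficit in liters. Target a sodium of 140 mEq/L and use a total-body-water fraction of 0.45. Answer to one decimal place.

1.5 L

TBW = 0.45 · 53 = 23.85 L
Free water deficit = TBW · (Na/140 − 1)
= 23.85 · (149/140 − 1)
= 23.85 · 0.0643
= 1.53 L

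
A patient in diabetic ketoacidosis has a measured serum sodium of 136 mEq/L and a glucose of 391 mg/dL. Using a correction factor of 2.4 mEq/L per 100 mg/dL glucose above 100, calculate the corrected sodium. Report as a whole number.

Corrected Na = measured Na + 2.4 · (glucose − 100)/100
= 136 + 2.4 · (391 − 100)/100
= 136 + 7
= 143 mEq/L

143 mEq/L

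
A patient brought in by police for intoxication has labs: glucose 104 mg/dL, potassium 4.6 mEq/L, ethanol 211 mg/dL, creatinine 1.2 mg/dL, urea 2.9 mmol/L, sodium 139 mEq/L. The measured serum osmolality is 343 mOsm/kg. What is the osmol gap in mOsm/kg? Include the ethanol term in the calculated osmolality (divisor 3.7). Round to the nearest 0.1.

Calculated osmolality = 2·Na + glucose/18 + urea + ethanol/3.7
= 2·139 + 104/18 + 2.9 + 211/3.7
= 278 + 5.78 + 2.90 + 57.03
= 343.71 mOsm/kg ≈ 343.7 mOsm/kg
Osmolar gap = measured − calculated = 343 − 343.7 = -0.7 mOsm/kg

-0.7 mOsm/kg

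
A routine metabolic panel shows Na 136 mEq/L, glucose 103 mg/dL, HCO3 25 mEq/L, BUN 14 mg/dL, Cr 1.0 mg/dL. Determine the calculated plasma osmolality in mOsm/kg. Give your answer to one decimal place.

Calculated osmolality = 2·Na + glucose/18 + BUN/2.8
= 2·136 + 103/18 + 14/2.8
= 272 + 5.72 + 5
= 282.72 mOsm/kg

282.7 mOsm/kg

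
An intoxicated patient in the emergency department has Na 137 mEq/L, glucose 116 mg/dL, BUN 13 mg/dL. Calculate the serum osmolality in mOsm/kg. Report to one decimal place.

285.1 mOsm/kg

Calculated osmolality = 2·Na + glucose/18 + BUN/2.8
= 2·137 + 116/18 + 13/2.8
= 274 + 6.44 + 4.64
= 285.08 mOsm/kg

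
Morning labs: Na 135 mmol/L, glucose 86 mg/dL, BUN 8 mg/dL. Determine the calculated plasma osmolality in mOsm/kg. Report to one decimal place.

Calculated osmolality = 2·Na + glucose/18 + BUN/2.8
= 2·135 + 86/18 + 8/2.8
= 270 + 4.78 + 2.86
= 277.64 mOsm/kg

277.6 mOsm/kg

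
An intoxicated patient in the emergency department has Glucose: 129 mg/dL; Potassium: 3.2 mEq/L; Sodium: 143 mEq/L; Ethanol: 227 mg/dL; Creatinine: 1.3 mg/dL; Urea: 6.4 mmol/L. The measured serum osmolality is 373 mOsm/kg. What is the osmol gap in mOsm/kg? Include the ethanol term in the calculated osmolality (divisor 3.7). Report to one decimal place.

Calculated osmolality = 2·Na + glucose/18 + urea + ethanol/3.7
= 2·143 + 129/18 + 6.4 + 227/3.7
= 286 + 7.17 + 6.40 + 61.35
= 360.92 mOsm/kg ≈ 360.9 mOsm/kg
Osmolar gap = measured − calculated = 373 − 360.9 = 12.1 mOsm/kg

12.1 mOsm/kg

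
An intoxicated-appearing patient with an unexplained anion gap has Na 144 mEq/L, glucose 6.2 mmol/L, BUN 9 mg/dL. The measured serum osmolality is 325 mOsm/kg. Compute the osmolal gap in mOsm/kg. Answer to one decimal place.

Calculated osmolality = 2·Na + glucose + BUN/2.8
= 2·144 + 6.2 + 9/2.8
= 288 + 6.20 + 3.21
= 297.41 mOsm/kg ≈ 297.4 mOsm/kg
Osmolar gap = measured − calculated = 325 − 297.4 = 27.6 mOsm/kg

27.6 mOsm/kg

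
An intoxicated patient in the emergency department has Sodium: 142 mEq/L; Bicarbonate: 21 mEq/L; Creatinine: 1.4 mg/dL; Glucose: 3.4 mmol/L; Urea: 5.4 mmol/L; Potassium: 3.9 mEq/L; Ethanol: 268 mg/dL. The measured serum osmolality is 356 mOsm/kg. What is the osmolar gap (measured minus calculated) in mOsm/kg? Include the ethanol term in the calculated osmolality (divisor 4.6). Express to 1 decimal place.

4.9 mOsm/kg

Calculated osmolality = 2·Na + glucose + urea + ethanol/4.6
= 2·142 + 3.4 + 5.4 + 268/4.6
= 284 + 3.40 + 5.40 + 58.26
= 351.06 mOsm/kg ≈ 351.1 mOsm/kg
Osmolar gap = measured − calculated = 356 − 351.1 = 4.9 mOsm/kg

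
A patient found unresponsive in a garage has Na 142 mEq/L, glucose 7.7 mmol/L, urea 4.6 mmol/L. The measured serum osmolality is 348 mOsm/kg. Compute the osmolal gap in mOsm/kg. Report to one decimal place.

51.7 mOsm/kg

Calculated osmolality = 2·Na + glucose + urea
= 2·142 + 7.7 + 4.6
= 284 + 7.70 + 4.60
= 296.3 mOsm/kg ≈ 296.3 mOsm/kg
Osmolar gap = measured − calculated = 348 − 296.3 = 51.7 mOsm/kg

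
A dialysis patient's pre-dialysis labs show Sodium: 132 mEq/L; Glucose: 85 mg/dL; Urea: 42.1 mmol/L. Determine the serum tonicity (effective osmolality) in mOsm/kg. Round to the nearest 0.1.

268.7 mOsm/kg

Effective osmolality excludes urea (freely permeant across cell membranes):
2·Na + glucose/18
= 2·132 + 85/18
= 264 + 4.72
= 268.72 mOsm/kg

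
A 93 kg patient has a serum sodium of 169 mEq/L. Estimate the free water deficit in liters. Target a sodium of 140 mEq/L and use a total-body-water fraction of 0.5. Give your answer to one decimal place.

9.6 L

TBW = 0.5 · 93 = 46.5 L
Free water deficit = TBW · (Na/140 − 1)
= 46.5 · (169/140 − 1)
= 46.5 · 0.2071
= 9.63 L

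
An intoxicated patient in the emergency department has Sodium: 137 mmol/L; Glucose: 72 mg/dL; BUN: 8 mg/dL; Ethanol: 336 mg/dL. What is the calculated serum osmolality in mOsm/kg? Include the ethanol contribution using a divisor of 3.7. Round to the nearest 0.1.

Calculated osmolality = 2·Na + glucose/18 + BUN/2.8 + ethanol/3.7
= 2·137 + 72/18 + 8/2.8 + 336/3.7
= 274 + 4 + 2.86 + 90.81
= 371.67 mOsm/kg

371.7 mOsm/kg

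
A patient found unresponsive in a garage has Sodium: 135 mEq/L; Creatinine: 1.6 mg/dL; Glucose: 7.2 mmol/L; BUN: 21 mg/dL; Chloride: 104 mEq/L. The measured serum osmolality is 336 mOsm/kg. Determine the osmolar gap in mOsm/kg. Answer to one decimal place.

Calculated osmolality = 2·Na + glucose + BUN/2.8
= 2·135 + 7.2 + 21/2.8
= 270 + 7.20 + 7.50
= 284.7 mOsm/kg ≈ 284.7 mOsm/kg
Osmolar gap = measured − calculated = 336 − 284.7 = 51.3 mOsm/kg

51.3 mOsm/kg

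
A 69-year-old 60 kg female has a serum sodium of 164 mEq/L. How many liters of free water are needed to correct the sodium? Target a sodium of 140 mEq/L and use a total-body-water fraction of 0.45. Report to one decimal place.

TBW = 0.45 · 60 = 27 L
Free water deficit = TBW · (Na/140 − 1)
= 27 · (164/140 − 1)
= 27 · 0.1714
= 4.63 L

4.6 L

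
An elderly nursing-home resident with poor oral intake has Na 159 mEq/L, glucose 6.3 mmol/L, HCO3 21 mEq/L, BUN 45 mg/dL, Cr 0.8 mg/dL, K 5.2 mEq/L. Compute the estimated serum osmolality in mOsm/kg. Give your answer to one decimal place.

Calculated osmolality = 2·Na + glucose + BUN/2.8
= 2·159 + 6.3 + 45/2.8
= 318 + 6.30 + 16.07
= 340.37 mOsm/kg

340.4 mOsm/kg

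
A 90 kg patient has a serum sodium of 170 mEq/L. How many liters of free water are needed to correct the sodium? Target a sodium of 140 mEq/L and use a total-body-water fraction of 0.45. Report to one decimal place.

8.7 L

TBW = 0.45 · 90 = 40.5 L
Free water deficit = TBW · (Na/140 − 1)
= 40.5 · (170/140 − 1)
= 40.5 · 0.2143
= 8.68 L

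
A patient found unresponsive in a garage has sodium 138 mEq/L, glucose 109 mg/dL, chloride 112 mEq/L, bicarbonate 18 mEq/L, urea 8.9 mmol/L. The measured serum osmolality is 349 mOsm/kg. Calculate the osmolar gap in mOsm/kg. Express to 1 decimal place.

58.0 mOsm/kg

Calculated osmolality = 2·Na + glucose/18 + urea
= 2·138 + 109/18 + 8.9
= 276 + 6.06 + 8.90
= 290.96 mOsm/kg ≈ 291.0 mOsm/kg
Osmolar gap = measured − calculated = 349 − 291.0 = 58.0 mOsm/kg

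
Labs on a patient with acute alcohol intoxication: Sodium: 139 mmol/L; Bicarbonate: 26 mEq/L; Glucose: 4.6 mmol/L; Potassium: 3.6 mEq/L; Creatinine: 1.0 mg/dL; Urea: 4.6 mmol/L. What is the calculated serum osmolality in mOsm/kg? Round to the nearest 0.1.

Calculated osmolality = 2·Na + glucose + urea
= 2·139 + 4.6 + 4.6
= 278 + 4.60 + 4.60
= 287.2 mOsm/kg

287.2 mOsm/kg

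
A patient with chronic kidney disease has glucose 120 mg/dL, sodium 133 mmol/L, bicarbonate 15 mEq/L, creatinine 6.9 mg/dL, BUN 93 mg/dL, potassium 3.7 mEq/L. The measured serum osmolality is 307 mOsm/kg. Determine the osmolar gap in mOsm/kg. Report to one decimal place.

Calculated osmolality = 2·Na + glucose/18 + BUN/2.8
= 2·133 + 120/18 + 93/2.8
= 266 + 6.67 + 33.21
= 305.88 mOsm/kg ≈ 305.9 mOsm/kg
Osmolar gap = measured − calculated = 307 − 305.9 = 1.1 mOsm/kg

1.1 mOsm/kg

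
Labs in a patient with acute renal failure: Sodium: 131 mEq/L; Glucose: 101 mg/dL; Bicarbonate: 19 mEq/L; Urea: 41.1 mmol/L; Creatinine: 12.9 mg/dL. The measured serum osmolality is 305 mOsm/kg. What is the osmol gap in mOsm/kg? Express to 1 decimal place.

-3.7 mOsm/kg

Calculated osmolality = 2·Na + glucose/18 + urea
= 2·131 + 101/18 + 41.1
= 262 + 5.61 + 41.10
= 308.71 mOsm/kg ≈ 308.7 mOsm/kg
Osmolar gap = measured − calculated = 305 − 308.7 = -3.7 mOsm/kg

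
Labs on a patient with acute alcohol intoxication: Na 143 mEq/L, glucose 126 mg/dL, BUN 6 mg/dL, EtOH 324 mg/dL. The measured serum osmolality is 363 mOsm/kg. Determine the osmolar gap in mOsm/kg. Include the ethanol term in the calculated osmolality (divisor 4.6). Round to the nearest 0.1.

-2.6 mOsm/kg

Calculated osmolality = 2·Na + glucose/18 + BUN/2.8 + ethanol/4.6
= 2·143 + 126/18 + 6/2.8 + 324/4.6
= 286 + 7 + 2.14 + 70.43
= 365.57 mOsm/kg ≈ 365.6 mOsm/kg
Osmolar gap = measured − calculated = 363 − 365.6 = -2.6 mOsm/kg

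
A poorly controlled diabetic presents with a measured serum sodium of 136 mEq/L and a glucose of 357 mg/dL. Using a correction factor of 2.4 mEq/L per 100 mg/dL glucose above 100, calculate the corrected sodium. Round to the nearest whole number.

142 mEq/L

Corrected Na = measured Na + 2.4 · (glucose − 100)/100
= 136 + 2.4 · (357 − 100)/100
= 136 + 6.2
= 142.2 mEq/L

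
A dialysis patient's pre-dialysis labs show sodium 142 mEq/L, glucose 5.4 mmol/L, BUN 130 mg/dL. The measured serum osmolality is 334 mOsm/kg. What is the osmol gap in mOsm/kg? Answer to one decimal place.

-1.8 mOsm/kg

Calculated osmolality = 2·Na + glucose + BUN/2.8
= 2·142 + 5.4 + 130/2.8
= 284 + 5.40 + 46.43
= 335.83 mOsm/kg ≈ 335.8 mOsm/kg
Osmolar gap = measured − calculated = 334 − 335.8 = -1.8 mOsm/kg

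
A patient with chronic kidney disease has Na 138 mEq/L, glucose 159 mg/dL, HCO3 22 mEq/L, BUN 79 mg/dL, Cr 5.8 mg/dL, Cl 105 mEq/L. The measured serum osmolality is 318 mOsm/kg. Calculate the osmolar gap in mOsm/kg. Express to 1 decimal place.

Calculated osmolality = 2·Na + glucose/18 + BUN/2.8
= 2·138 + 159/18 + 79/2.8
= 276 + 8.83 + 28.21
= 313.04 mOsm/kg ≈ 313.0 mOsm/kg
Osmolar gap = measured − calculated = 318 − 313.0 = 5.0 mOsm/kg

5.0 mOsm/kg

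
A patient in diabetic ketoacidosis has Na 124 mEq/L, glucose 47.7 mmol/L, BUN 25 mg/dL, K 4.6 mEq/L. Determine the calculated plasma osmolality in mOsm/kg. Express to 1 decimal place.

304.6 mOsm/kg

Calculated osmolality = 2·Na + glucose + BUN/2.8
= 2·124 + 47.7 + 25/2.8
= 248 + 47.70 + 8.93
= 304.63 mOsm/kg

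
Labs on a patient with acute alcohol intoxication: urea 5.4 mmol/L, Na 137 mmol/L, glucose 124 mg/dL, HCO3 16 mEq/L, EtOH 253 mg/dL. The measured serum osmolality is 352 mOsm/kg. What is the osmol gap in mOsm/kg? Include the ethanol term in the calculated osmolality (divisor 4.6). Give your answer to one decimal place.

Calculated osmolality = 2·Na + glucose/18 + urea + ethanol/4.6
= 2·137 + 124/18 + 5.4 + 253/4.6
= 274 + 6.89 + 5.40 + 55
= 341.29 mOsm/kg ≈ 341.3 mOsm/kg
Osmolar gap = measured − calculated = 352 − 341.3 = 10.7 mOsm/kg

10.7 mOsm/kg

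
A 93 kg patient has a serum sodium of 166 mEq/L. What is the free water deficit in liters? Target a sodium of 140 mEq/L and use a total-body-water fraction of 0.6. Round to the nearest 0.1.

TBW = 0.6 · 93 = 55.8 L
Free water deficit = TBW · (Na/140 − 1)
= 55.8 · (166/140 − 1)
= 55.8 · 0.1857
= 10.36 L

10.4 L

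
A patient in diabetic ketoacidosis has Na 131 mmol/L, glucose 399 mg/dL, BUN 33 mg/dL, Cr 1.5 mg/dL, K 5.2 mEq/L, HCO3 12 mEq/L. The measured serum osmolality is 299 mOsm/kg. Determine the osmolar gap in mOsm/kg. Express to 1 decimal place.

3.0 mOsm/kg

Calculated osmolality = 2·Na + glucose/18 + BUN/2.8
= 2·131 + 399/18 + 33/2.8
= 262 + 22.17 + 11.79
= 295.96 mOsm/kg ≈ 296.0 mOsm/kg
Osmolar gap = measured − calculated = 299 − 296.0 = 3.0 mOsm/kg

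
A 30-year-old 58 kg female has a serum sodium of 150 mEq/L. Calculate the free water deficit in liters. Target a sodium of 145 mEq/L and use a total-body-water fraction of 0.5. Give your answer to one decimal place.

1.0 L

TBW = 0.5 · 58 = 29 L
Free water deficit = TBW · (Na/145 − 1)
= 29 · (150/145 − 1)
= 29 · 0.0345
= 1 L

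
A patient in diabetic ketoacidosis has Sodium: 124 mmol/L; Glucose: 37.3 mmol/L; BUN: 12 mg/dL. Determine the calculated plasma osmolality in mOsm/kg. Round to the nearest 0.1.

289.6 mOsm/kg

Calculated osmolality = 2·Na + glucose + BUN/2.8
= 2·124 + 37.3 + 12/2.8
= 248 + 37.30 + 4.29
= 289.59 mOsm/kg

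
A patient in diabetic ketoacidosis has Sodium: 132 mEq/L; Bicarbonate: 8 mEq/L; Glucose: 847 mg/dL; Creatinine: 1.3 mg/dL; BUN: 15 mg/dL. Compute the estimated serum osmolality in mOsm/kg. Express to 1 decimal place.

316.4 mOsm/kg

Calculated osmolality = 2·Na + glucose/18 + BUN/2.8
= 2·132 + 847/18 + 15/2.8
= 264 + 47.06 + 5.36
= 316.42 mOsm/kg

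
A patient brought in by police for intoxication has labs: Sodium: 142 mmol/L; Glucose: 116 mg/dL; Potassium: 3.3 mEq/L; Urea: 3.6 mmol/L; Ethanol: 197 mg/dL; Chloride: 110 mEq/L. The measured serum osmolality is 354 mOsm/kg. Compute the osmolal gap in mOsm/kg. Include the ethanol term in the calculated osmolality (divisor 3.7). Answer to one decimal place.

Calculated osmolality = 2·Na + glucose/18 + urea + ethanol/3.7
= 2·142 + 116/18 + 3.6 + 197/3.7
= 284 + 6.44 + 3.60 + 53.24
= 347.28 mOsm/kg ≈ 347.3 mOsm/kg
Osmolar gap = measured − calculated = 354 − 347.3 = 6.7 mOsm/kg

6.7 mOsm/kg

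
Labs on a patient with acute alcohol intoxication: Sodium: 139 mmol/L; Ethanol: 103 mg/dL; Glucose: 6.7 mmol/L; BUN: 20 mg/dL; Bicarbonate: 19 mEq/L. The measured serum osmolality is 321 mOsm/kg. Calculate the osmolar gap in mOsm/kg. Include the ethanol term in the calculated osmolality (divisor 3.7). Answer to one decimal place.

1.3 mOsm/kg

Calculated osmolality = 2·Na + glucose + BUN/2.8 + ethanol/3.7
= 2·139 + 6.7 + 20/2.8 + 103/3.7
= 278 + 6.70 + 7.14 + 27.84
= 319.68 mOsm/kg ≈ 319.7 mOsm/kg
Osmolar gap = measured − calculated = 321 − 319.7 = 1.3 mOsm/kg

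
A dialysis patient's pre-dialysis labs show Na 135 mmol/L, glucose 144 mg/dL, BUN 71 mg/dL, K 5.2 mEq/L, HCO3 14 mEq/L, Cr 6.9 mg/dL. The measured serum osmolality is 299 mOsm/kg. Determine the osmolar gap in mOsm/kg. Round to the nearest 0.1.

Calculated osmolality = 2·Na + glucose/18 + BUN/2.8
= 2·135 + 144/18 + 71/2.8
= 270 + 8 + 25.36
= 303.36 mOsm/kg ≈ 303.4 mOsm/kg
Osmolar gap = measured − calculated = 299 − 303.4 = -4.4 mOsm/kg

-4.4 mOsm/kg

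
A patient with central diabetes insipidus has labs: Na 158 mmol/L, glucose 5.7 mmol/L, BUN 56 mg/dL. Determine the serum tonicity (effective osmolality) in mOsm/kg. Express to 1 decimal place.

Effective osmolality excludes urea (freely permeant across cell membranes):
2·Na + glucose
= 2·158 + 5.7
= 316 + 5.7
= 321.7 mOsm/kg

321.7 mOsm/kg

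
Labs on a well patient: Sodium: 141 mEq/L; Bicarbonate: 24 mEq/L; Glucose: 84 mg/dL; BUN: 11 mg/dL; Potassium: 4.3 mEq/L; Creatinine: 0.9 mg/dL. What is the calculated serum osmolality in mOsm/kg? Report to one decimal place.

Calculated osmolality = 2·Na + glucose/18 + BUN/2.8
= 2·141 + 84/18 + 11/2.8
= 282 + 4.67 + 3.93
= 290.6 mOsm/kg

290.6 mOsm/kg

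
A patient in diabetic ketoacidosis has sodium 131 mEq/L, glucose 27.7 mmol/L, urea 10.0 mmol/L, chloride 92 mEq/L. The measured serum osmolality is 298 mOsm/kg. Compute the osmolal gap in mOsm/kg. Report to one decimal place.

-1.7 mOsm/kg

Calculated osmolality = 2·Na + glucose + urea
= 2·131 + 27.7 + 10
= 262 + 27.70 + 10
= 299.7 mOsm/kg ≈ 299.7 mOsm/kg
Osmolar gap = measured − calculated = 298 − 299.7 = -1.7 mOsm/kg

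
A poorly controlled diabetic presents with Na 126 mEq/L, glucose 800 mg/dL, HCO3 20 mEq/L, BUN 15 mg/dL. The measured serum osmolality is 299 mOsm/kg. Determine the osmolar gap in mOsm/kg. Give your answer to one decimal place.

Calculated osmolality = 2·Na + glucose/18 + BUN/2.8
= 2·126 + 800/18 + 15/2.8
= 252 + 44.44 + 5.36
= 301.8 mOsm/kg ≈ 301.8 mOsm/kg
Osmolar gap = measured − calculated = 299 − 301.8 = -2.8 mOsm/kg

-2.8 mOsm/kg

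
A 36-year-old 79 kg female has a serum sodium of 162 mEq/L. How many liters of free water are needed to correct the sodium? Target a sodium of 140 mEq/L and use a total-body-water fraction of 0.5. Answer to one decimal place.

6.2 L

TBW = 0.5 · 79 = 39.5 L
Free water deficit = TBW · (Na/140 − 1)
= 39.5 · (162/140 − 1)
= 39.5 · 0.1571
= 6.21 L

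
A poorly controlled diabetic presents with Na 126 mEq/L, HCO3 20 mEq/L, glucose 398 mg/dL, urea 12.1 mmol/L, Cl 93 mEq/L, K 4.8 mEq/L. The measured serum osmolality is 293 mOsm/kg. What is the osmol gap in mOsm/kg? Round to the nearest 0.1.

6.8 mOsm/kg

Calculated osmolality = 2·Na + glucose/18 + urea
= 2·126 + 398/18 + 12.1
= 252 + 22.11 + 12.10
= 286.21 mOsm/kg ≈ 286.2 mOsm/kg
Osmolar gap = measured − calculated = 293 − 286.2 = 6.8 mOsm/kg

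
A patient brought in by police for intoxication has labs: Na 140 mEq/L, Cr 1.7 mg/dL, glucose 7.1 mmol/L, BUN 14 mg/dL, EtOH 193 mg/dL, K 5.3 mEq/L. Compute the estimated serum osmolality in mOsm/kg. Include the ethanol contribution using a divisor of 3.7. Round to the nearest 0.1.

Calculated osmolality = 2·Na + glucose + BUN/2.8 + ethanol/3.7
= 2·140 + 7.1 + 14/2.8 + 193/3.7
= 280 + 7.10 + 5 + 52.16
= 344.26 mOsm/kg

344.3 mOsm/kg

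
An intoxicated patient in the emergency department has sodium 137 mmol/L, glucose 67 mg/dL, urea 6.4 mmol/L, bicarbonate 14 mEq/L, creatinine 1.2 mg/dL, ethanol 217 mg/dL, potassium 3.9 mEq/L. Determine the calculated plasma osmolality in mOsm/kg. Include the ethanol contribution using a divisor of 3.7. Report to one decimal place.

Calculated osmolality = 2·Na + glucose/18 + urea + ethanol/3.7
= 2·137 + 67/18 + 6.4 + 217/3.7
= 274 + 3.72 + 6.40 + 58.65
= 342.77 mOsm/kg

342.8 mOsm/kg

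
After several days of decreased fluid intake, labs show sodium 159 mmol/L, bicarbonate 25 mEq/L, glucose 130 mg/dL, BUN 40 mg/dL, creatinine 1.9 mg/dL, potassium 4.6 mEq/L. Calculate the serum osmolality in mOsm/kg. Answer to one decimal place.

Calculated osmolality = 2·Na + glucose/18 + BUN/2.8
= 2·159 + 130/18 + 40/2.8
= 318 + 7.22 + 14.29
= 339.51 mOsm/kg

339.5 mOsm/kg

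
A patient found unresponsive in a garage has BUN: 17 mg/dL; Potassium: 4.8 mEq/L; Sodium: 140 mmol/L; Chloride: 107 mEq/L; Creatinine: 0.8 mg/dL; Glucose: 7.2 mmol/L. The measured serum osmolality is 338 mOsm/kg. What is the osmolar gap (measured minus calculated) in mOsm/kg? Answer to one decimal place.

44.7 mOsm/kg

Calculated osmolality = 2·Na + glucose + BUN/2.8
= 2·140 + 7.2 + 17/2.8
= 280 + 7.20 + 6.07
= 293.27 mOsm/kg ≈ 293.3 mOsm/kg
Osmolar gap = measured − calculated = 338 − 293.3 = 44.7 mOsm/kg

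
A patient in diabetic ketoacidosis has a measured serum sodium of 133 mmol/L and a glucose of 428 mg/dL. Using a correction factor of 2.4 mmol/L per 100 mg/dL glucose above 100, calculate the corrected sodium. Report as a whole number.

141 mmol/L

Corrected Na = measured Na + 2.4 · (glucose − 100)/100
= 133 + 2.4 · (428 − 100)/100
= 133 + 7.9
= 140.9 mmol/L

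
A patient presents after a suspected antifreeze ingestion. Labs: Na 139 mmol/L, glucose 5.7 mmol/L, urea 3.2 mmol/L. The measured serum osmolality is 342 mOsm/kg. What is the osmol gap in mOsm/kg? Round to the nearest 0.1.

Calculated osmolality = 2·Na + glucose + urea
= 2·139 + 5.7 + 3.2
= 278 + 5.70 + 3.20
= 286.9 mOsm/kg ≈ 286.9 mOsm/kg
Osmolar gap = measured − calculated = 342 − 286.9 = 55.1 mOsm/kg

55.1 mOsm/kg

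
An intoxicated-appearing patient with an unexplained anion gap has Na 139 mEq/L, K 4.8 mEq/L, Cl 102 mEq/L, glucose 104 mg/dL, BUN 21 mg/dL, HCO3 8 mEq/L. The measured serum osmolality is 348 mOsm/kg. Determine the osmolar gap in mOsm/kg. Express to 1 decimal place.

56.7 mOsm/kg

Calculated osmolality = 2·Na + glucose/18 + BUN/2.8
= 2·139 + 104/18 + 21/2.8
= 278 + 5.78 + 7.50
= 291.28 mOsm/kg ≈ 291.3 mOsm/kg
Osmolar gap = measured − calculated = 348 − 291.3 = 56.7 mOsm/kg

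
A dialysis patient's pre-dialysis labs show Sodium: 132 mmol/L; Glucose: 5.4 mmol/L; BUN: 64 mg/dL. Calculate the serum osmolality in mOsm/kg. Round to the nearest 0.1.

292.3 mOsm/kg

Calculated osmolality = 2·Na + glucose + BUN/2.8
= 2·132 + 5.4 + 64/2.8
= 264 + 5.40 + 22.86
= 292.26 mOsm/kg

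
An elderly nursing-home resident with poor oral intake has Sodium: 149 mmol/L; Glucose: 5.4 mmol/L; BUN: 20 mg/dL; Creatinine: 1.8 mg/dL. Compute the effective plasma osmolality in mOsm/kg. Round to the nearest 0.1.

303.4 mOsm/kg

Effective osmolality excludes urea (freely permeant across cell membranes):
2·Na + glucose
= 2·149 + 5.4
= 298 + 5.4
= 303.4 mOsm/kg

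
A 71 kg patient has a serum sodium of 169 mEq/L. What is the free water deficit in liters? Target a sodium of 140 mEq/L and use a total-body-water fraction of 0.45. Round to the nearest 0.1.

6.6 L

TBW = 0.45 · 71 = 31.95 L
Free water deficit = TBW · (Na/140 − 1)
= 31.95 · (169/140 − 1)
= 31.95 · 0.2071
= 6.62 L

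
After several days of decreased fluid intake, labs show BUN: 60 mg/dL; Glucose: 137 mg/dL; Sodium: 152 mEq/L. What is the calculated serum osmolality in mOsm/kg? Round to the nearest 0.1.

Calculated osmolality = 2·Na + glucose/18 + BUN/2.8
= 2·152 + 137/18 + 60/2.8
= 304 + 7.61 + 21.43
= 333.04 mOsm/kg

333.0 mOsm/kg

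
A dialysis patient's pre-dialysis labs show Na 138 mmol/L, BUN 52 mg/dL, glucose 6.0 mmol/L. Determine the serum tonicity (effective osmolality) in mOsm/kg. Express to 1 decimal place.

Effective osmolality excludes urea (freely permeant across cell membranes):
2·Na + glucose
= 2·138 + 6
= 276 + 6
= 282 mOsm/kg

282.0 mOsm/kg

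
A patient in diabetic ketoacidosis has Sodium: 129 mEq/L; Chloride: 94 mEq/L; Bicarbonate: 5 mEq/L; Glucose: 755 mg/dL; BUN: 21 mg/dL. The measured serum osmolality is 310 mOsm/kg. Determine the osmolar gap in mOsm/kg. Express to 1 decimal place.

Calculated osmolality = 2·Na + glucose/18 + BUN/2.8
= 2·129 + 755/18 + 21/2.8
= 258 + 41.94 + 7.50
= 307.44 mOsm/kg ≈ 307.4 mOsm/kg
Osmolar gap = measured − calculated = 310 − 307.4 = 2.6 mOsm/kg

2.6 mOsm/kg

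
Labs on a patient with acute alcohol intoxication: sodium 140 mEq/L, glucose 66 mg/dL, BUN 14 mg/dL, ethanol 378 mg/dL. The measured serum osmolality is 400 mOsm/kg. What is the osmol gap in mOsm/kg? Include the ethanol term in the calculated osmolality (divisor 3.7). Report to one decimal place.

Calculated osmolality = 2·Na + glucose/18 + BUN/2.8 + ethanol/3.7
= 2·140 + 66/18 + 14/2.8 + 378/3.7
= 280 + 3.67 + 5 + 102.16
= 390.83 mOsm/kg ≈ 390.8 mOsm/kg
Osmolar gap = measured − calculated = 400 − 390.8 = 9.2 mOsm/kg

9.2 mOsm/kg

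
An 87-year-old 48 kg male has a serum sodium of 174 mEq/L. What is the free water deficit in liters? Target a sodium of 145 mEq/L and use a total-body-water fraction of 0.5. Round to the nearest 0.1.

TBW = 0.5 · 48 = 24 L
Free water deficit = TBW · (Na/145 − 1)
= 24 · (174/145 − 1)
= 24 · 0.2
= 4.8 L

4.8 L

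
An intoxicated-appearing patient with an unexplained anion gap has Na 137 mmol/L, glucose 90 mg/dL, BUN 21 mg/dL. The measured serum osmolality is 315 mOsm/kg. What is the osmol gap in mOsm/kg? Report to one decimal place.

Calculated osmolality = 2·Na + glucose/18 + BUN/2.8
= 2·137 + 90/18 + 21/2.8
= 274 + 5 + 7.50
= 286.5 mOsm/kg ≈ 286.5 mOsm/kg
Osmolar gap = measured − calculated = 315 − 286.5 = 28.5 mOsm/kg

28.5 mOsm/kg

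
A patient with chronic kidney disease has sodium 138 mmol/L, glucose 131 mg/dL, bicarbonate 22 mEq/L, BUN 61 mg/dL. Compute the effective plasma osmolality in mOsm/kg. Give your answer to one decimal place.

Effective osmolality excludes urea (freely permeant across cell membranes):
2·Na + glucose/18
= 2·138 + 131/18
= 276 + 7.28
= 283.28 mOsm/kg

283.3 mOsm/kg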